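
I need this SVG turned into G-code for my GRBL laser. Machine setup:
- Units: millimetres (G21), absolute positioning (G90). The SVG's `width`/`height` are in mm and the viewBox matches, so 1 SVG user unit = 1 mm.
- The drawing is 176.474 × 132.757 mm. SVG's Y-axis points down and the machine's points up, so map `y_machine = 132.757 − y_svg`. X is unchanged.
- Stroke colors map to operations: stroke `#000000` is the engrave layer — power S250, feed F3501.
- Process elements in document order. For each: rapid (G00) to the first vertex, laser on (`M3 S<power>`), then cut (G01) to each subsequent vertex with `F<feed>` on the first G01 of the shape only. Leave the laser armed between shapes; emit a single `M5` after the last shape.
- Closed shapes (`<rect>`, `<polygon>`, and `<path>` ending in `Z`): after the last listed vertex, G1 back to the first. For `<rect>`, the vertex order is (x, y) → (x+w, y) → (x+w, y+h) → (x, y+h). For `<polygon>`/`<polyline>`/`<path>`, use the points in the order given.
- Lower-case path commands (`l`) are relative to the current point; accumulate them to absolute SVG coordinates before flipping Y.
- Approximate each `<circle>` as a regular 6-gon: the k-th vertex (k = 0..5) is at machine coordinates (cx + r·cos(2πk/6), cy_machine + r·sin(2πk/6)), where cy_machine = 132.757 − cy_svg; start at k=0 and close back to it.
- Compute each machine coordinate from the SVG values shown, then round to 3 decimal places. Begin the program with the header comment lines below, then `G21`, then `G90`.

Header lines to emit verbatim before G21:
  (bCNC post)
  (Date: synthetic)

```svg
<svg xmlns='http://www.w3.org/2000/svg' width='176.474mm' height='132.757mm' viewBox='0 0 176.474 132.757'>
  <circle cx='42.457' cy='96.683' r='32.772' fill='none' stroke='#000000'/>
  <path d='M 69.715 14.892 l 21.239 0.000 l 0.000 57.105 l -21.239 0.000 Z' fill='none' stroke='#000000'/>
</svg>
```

1 u = 1 mm; y_m = 132.757 − y.

[1] `<circle>` circle, #000000→engrave S250 F3501: (75.229,36.074) → (58.843,64.455) → (26.071,64.455) → (9.685,36.074) → (26.071,7.693) → (58.843,7.693) → (75.229,36.074) (closed)

[2] `<path>` rectangle, #000000→engrave S250 F3501: (69.715,117.865) → (90.954,117.865) → (90.954,60.760) → (69.715,60.760) → (69.715,117.865) (closed)

(bCNC post)
(Date: synthetic)
G21
G90
G00 X75.229 Y36.074
M3 S250
G01 X58.843 Y64.455 F3501
G01 X26.071 Y64.455
G01 X9.685 Y36.074
G01 X26.071 Y7.693
G01 X58.843 Y7.693
G01 X75.229 Y36.074
G00 X69.715 Y117.865
M3 S250
G01 X90.954 Y117.865 F3501
G01 X90.954 Y60.760
G01 X69.715 Y60.760
G01 X69.715 Y117.865
M5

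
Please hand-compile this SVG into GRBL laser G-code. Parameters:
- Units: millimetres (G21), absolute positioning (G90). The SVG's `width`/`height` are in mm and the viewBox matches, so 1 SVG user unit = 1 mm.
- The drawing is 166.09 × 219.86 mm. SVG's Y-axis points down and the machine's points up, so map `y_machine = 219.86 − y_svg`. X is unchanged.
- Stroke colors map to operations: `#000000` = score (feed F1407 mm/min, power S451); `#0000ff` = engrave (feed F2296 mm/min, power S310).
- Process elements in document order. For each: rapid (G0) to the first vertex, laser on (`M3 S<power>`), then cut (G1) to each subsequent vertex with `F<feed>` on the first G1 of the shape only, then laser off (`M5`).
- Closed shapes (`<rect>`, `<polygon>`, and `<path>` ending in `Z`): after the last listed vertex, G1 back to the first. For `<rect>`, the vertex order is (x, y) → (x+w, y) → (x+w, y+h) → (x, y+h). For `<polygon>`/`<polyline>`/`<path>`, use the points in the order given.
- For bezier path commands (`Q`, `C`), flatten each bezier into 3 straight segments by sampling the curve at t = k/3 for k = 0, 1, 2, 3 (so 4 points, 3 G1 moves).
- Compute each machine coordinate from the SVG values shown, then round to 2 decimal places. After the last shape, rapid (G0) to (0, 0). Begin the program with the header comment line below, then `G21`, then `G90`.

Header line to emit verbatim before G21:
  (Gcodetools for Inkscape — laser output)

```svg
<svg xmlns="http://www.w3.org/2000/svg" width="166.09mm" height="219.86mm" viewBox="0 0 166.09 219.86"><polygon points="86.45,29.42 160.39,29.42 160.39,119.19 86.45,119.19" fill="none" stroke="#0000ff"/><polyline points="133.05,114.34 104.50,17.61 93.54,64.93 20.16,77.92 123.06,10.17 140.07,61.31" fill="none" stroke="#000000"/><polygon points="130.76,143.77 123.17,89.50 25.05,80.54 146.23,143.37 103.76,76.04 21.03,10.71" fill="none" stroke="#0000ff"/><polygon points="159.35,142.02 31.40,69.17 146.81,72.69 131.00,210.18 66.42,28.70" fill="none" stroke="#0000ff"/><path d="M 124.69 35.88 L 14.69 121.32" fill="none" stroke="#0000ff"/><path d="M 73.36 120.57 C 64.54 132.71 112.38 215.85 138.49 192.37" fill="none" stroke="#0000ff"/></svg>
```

Since the viewBox matches the mm dimensions, user units are millimetres directly. The only transform is the Y-flip y_m = 219.86 − y_svg.

Shape 1 is a rectangle drawn with `<polygon>`. Its stroke #0000ff means engrave at S310, F2296. After flipping Y the toolpath is (86.45,190.44) → (160.39,190.44) → (160.39,100.67) → (86.45,100.67) → (86.45,190.44), returning to the start.

Shape 2 is a open polyline drawn with `<polyline>`. Its stroke #000000 means score at S451, F1407. After flipping Y the toolpath is (133.05,105.52) → (104.50,202.25) → (93.54,154.93) → (20.16,141.94) → (123.06,209.69) → (140.07,158.55).

Shape 3 is a closed polygon drawn with `<polygon>`. Its stroke #0000ff means engrave at S310, F2296. After flipping Y the toolpath is (130.76,76.09) → (123.17,130.36) → (25.05,139.32) → (146.23,76.49) → (103.76,143.82) → (21.03,209.15) → (130.76,76.09), returning to the start.

Shape 4 is a closed polygon drawn with `<polygon>`. Its stroke #0000ff means engrave at S310, F2296. After flipping Y the toolpath is (159.35,77.84) → (31.40,150.69) → (146.81,147.17) → (131.00,9.68) → (66.42,191.16) → (159.35,77.84), returning to the start.

Shape 5 is a line segment drawn with `<path>`. Its stroke #0000ff means engrave at S310, F2296. After flipping Y the toolpath is (124.69,183.98) → (14.69,98.54).

Shape 6 is a cubic bezier drawn with `<path>`. Its stroke #0000ff means engrave at S310, F2296. After flipping Y the toolpath is (73.36,99.29) → (80.52,70.06) → (108.04,32.97) → (138.49,27.49).

(Gcodetools for Inkscape — laser output)
G21
G90
G0 X86.45 Y190.44
M3 S310
G1 X160.39 Y190.44 F2296
G1 X160.39 Y100.67
G1 X86.45 Y100.67
G1 X86.45 Y190.44
M5
G0 X133.05 Y105.52
M3 S451
G1 X104.50 Y202.25 F1407
G1 X93.54 Y154.93
G1 X20.16 Y141.94
G1 X123.06 Y209.69
G1 X140.07 Y158.55
M5
G0 X130.76 Y76.09
M3 S310
G1 X123.17 Y130.36 F2296
G1 X25.05 Y139.32
G1 X146.23 Y76.49
G1 X103.76 Y143.82
G1 X21.03 Y209.15
G1 X130.76 Y76.09
M5
G0 X159.35 Y77.84
M3 S310
G1 X31.40 Y150.69 F2296
G1 X146.81 Y147.17
G1 X131.00 Y9.68
G1 X66.42 Y191.16
G1 X159.35 Y77.84
M5
G0 X124.69 Y183.98
M3 S310
G1 X14.69 Y98.54 F2296
M5
G0 X73.36 Y99.29
M3 S310
G1 X80.52 Y70.06 F2296
G1 X108.04 Y32.97
G1 X138.49 Y27.49
M5
G0 X0.00 Y0.00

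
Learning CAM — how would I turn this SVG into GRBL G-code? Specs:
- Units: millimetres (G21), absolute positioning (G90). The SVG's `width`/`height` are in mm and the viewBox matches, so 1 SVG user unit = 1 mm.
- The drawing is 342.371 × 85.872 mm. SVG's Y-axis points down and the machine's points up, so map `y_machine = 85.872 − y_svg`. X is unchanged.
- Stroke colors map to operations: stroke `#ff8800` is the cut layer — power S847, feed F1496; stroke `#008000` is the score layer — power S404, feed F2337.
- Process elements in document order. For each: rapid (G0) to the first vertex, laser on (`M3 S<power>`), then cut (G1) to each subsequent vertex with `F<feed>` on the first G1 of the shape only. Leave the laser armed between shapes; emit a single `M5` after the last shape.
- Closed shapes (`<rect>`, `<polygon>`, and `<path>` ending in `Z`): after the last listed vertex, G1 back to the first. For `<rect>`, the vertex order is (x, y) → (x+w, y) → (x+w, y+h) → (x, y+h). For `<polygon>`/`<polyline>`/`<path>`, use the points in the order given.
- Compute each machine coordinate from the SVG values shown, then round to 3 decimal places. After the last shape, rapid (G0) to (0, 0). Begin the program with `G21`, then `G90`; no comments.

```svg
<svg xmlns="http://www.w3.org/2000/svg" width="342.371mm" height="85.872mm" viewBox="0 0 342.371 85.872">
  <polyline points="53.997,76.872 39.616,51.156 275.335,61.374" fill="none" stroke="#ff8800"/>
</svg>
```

G21
G90
G0 X53.997 Y9.000
M3 S847
G1 X39.616 Y34.716 F1496
G1 X275.335 Y24.498
M5
G0 X0.000 Y0.000

viewBox `0 0 342.371 85.872` with mm width/height → 1 unit = 1 mm. Flip: y_m = 85.872 − y_svg.

**Shape 1** — `<polyline>` open polyline, stroke `#ff8800` → cut (S847, F1496). Machine vertices: (53.997,9.000) → (39.616,34.716) → (275.335,24.498). Open path.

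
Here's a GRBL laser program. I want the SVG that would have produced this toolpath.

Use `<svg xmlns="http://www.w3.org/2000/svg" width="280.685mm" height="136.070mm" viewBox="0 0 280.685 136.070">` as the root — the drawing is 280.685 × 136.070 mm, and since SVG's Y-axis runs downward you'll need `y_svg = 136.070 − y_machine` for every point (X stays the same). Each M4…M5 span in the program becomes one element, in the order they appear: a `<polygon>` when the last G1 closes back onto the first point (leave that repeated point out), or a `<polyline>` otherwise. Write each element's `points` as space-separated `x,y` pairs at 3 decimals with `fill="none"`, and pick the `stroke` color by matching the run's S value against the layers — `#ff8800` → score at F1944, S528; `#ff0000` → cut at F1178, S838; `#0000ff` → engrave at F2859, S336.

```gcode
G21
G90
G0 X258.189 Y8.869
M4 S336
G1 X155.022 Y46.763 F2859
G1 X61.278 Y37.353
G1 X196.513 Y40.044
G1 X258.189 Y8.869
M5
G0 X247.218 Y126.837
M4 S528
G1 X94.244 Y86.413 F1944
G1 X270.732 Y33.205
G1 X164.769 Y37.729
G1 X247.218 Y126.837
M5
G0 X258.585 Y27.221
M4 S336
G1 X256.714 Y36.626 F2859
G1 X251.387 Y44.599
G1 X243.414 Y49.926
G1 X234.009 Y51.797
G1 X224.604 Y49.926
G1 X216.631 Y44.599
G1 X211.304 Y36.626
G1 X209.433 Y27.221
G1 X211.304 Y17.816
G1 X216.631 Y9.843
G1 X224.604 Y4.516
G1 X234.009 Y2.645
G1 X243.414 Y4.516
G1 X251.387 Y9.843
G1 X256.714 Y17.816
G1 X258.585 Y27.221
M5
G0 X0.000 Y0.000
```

Each laser-on run becomes one SVG element. Flip Y back into SVG space with y_svg = 136.070 − y_machine.

Run 1: S336 ⇒ engrave layer `#0000ff`. The run returns to its start, so emit a `<polygon>` with points (Y-flipped): 258.189,127.201 155.022,89.307 61.278,98.717 196.513,96.026.

Run 2: the run's S528 means `#ff8800` (score). The run returns to its start, so emit a `<polygon>` with points (Y-flipped): 247.218,9.233 94.244,49.657 270.732,102.865 164.769,98.341.

Run 3: S336 ⇒ engrave layer `#0000ff`. The run returns to its start, so emit a `<polygon>` with points (Y-flipped): 258.585,108.849 256.714,99.444 251.387,91.471 243.414,86.144 234.009,84.273 224.604,86.144 216.631,91.471 211.304,99.444 209.433,108.849 211.304,118.254 216.631,126.227 224.604,131.554 234.009,133.425 243.414,131.554 251.387,126.227 256.714,118.254.

<svg xmlns="http://www.w3.org/2000/svg" width="280.685mm" height="136.070mm" viewBox="0 0 280.685 136.070">
  <polygon points="258.189,127.201 155.022,89.307 61.278,98.717 196.513,96.026" fill="none" stroke="#0000ff"/>
  <polygon points="247.218,9.233 94.244,49.657 270.732,102.865 164.769,98.341" fill="none" stroke="#ff8800"/>
  <polygon points="258.585,108.849 256.714,99.444 251.387,91.471 243.414,86.144 234.009,84.273 224.604,86.144 216.631,91.471 211.304,99.444 209.433,108.849 211.304,118.254 216.631,126.227 224.604,131.554 234.009,133.425 243.414,131.554 251.387,126.227 256.714,118.254" fill="none" stroke="#0000ff"/>
</svg>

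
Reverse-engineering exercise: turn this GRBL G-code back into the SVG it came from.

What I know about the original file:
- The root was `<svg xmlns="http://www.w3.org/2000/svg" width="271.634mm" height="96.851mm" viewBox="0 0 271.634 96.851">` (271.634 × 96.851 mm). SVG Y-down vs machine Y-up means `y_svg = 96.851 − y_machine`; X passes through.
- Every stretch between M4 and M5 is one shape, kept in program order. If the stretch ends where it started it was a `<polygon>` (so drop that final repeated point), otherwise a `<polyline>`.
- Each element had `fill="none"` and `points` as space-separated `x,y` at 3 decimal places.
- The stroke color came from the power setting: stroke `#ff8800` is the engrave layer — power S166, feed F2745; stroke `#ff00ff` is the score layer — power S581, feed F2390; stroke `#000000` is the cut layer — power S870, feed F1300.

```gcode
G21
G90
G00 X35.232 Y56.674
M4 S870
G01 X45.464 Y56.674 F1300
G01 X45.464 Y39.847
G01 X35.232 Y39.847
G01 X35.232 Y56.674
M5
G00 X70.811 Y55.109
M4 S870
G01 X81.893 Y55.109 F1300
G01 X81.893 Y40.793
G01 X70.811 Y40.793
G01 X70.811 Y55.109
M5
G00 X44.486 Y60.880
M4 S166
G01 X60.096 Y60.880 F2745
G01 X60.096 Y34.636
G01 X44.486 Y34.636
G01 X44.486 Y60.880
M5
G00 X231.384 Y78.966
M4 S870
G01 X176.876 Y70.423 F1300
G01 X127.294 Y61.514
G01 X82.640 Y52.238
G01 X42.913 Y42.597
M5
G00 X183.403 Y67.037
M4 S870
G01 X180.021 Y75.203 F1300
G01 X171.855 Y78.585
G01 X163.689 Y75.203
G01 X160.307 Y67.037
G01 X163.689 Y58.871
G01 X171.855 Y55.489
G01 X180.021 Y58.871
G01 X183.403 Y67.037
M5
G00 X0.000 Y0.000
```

Machine Y-up, SVG Y-down with viewBox height 96.851, so y_svg = 96.851 − y_machine; X carries over.

Run 1: S870 ⇒ cut layer `#000000`. The run returns to its start, so emit a `<polygon>` with points (Y-flipped): 35.232,40.177 45.464,40.177 45.464,57.004 35.232,57.004.

Run 2: S870 ⇒ cut layer `#000000`. The run returns to its start, so emit a `<polygon>` with points (Y-flipped): 70.811,41.742 81.893,41.742 81.893,56.058 70.811,56.058.

Run 3: the run's S166 means `#ff8800` (engrave). The run returns to its start, so emit a `<polygon>` with points (Y-flipped): 44.486,35.971 60.096,35.971 60.096,62.215 44.486,62.215.

Run 4: S870 ⇒ cut layer `#000000`. The run is open, so emit a `<polyline>` with points (Y-flipped): 231.384,17.885 176.876,26.428 127.294,35.337 82.640,44.613 42.913,54.254.

Run 5: the run's S870 means `#000000` (cut). The run returns to its start, so emit a `<polygon>` with points (Y-flipped): 183.403,29.814 180.021,21.648 171.855,18.266 163.689,21.648 160.307,29.814 163.689,37.980 171.855,41.362 180.021,37.980.

<svg xmlns="http://www.w3.org/2000/svg" width="271.634mm" height="96.851mm" viewBox="0 0 271.634 96.851">
  <polygon points="35.232,40.177 45.464,40.177 45.464,57.004 35.232,57.004" fill="none" stroke="#000000"/>
  <polygon points="70.811,41.742 81.893,41.742 81.893,56.058 70.811,56.058" fill="none" stroke="#000000"/>
  <polygon points="44.486,35.971 60.096,35.971 60.096,62.215 44.486,62.215" fill="none" stroke="#ff8800"/>
  <polyline points="231.384,17.885 176.876,26.428 127.294,35.337 82.640,44.613 42.913,54.254" fill="none" stroke="#000000"/>
  <polygon points="183.403,29.814 180.021,21.648 171.855,18.266 163.689,21.648 160.307,29.814 163.689,37.980 171.855,41.362 180.021,37.980" fill="none" stroke="#000000"/>
</svg>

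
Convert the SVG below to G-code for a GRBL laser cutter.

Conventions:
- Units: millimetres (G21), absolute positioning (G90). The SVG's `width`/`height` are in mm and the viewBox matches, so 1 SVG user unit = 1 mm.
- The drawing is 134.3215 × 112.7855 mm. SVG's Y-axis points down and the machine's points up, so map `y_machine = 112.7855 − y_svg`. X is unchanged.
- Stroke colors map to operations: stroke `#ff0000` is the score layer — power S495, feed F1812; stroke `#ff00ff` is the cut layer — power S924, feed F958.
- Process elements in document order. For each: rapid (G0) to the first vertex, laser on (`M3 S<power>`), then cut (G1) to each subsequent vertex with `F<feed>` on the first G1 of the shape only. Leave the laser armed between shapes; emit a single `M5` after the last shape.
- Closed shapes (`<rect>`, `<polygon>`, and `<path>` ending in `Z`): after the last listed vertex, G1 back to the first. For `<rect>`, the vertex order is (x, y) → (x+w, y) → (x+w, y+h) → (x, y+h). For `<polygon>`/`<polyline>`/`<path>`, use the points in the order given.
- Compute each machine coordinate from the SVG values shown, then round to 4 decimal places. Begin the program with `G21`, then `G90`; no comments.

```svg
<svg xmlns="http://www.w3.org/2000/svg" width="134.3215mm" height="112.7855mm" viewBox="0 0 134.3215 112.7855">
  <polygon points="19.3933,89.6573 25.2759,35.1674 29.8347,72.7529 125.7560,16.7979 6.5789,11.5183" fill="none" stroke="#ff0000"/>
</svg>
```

G21
G90
G0 X19.3933 Y23.1282
M3 S495
G1 X25.2759 Y77.6181 F1812
G1 X29.8347 Y40.0326
G1 X125.7560 Y95.9876
G1 X6.5789 Y101.2672
G1 X19.3933 Y23.1282
M5

1 u = 1 mm; y_m = 112.7855 − y.

[1] `<polygon>` closed polygon, #ff0000→score S495 F1812: (19.3933,23.1282) → (25.2759,77.6181) → (29.8347,40.0326) → (125.7560,95.9876) → (6.5789,101.2672) → (19.3933,23.1282) (closed)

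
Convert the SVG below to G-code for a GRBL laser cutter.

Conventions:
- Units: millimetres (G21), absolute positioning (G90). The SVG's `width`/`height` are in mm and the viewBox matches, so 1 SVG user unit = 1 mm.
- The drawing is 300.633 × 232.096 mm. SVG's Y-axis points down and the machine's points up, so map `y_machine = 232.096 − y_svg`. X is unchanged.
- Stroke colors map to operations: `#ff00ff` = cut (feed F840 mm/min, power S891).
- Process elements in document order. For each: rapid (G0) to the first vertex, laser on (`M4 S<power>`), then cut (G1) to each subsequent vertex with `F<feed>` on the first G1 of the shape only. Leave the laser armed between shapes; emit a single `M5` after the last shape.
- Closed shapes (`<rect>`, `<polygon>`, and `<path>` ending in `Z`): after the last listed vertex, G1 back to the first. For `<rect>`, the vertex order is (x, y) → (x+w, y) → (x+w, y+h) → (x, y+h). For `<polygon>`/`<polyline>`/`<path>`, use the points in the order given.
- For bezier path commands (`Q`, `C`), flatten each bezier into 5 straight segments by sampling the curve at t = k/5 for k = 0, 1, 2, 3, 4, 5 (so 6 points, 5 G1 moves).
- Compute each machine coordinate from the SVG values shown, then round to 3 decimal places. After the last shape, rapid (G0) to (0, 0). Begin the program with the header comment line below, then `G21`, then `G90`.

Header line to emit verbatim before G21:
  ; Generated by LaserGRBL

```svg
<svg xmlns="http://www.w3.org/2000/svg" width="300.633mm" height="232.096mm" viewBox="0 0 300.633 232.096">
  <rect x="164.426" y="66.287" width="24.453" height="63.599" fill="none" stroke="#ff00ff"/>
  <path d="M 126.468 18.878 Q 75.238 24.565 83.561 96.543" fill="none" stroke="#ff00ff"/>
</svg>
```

; Generated by LaserGRBL
G21
G90
G0 X164.426 Y165.809
M4 S891
G1 X188.879 Y165.809 F840
G1 X188.879 Y102.210
G1 X164.426 Y102.210
G1 X164.426 Y165.809
G0 X126.468 Y213.218
M4 S891
G1 X108.358 Y208.292 F840
G1 X95.012 Y198.062
G1 X86.431 Y182.529
G1 X82.614 Y161.693
G1 X83.561 Y135.553
M5
G0 X0.000 Y0.000

1 u = 1 mm; y_m = 232.096 − y.

[1] `<rect>` rectangle, #ff00ff→cut S891 F840: (164.426,165.809) → (188.879,165.809) → (188.879,102.210) → (164.426,102.210) → (164.426,165.809) (closed)

[2] `<path>` quadratic bezier, #ff00ff→cut S891 F840: (126.468,213.218) → (108.358,208.292) → (95.012,198.062) → (86.431,182.529) → (82.614,161.693) → (83.561,135.553)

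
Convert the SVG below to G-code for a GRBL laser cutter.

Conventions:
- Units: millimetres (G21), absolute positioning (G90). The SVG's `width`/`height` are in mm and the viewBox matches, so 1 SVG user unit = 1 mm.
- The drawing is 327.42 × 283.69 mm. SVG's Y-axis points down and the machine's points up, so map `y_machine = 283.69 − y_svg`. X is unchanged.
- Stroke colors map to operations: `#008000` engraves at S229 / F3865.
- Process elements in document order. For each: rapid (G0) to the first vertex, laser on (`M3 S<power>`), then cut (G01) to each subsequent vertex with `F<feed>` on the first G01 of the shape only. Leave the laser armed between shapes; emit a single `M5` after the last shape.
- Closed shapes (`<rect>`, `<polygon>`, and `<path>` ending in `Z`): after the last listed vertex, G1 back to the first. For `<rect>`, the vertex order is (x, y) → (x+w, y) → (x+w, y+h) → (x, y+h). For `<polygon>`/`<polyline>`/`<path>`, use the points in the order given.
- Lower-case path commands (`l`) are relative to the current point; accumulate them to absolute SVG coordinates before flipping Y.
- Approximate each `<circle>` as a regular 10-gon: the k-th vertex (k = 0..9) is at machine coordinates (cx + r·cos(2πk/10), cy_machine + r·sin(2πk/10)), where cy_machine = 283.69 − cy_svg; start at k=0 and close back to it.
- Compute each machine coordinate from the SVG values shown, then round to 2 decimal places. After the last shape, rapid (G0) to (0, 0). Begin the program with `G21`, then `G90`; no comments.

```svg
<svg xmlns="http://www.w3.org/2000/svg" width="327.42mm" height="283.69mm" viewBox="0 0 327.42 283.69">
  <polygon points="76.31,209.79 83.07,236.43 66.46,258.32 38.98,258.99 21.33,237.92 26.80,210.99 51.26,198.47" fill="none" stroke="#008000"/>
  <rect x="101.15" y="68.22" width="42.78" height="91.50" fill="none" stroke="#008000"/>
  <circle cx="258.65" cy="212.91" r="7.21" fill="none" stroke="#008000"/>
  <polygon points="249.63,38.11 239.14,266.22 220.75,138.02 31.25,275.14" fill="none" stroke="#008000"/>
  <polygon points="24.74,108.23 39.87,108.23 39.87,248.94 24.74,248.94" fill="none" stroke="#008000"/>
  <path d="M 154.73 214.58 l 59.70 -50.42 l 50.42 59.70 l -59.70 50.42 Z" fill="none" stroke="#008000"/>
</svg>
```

viewBox `0 0 327.42 283.69` with mm width/height → 1 unit = 1 mm. Flip: y_m = 283.69 − y_svg.

**Shape 1** — `<polygon>` regular polygon, stroke `#008000` → engrave (S229, F3865). Machine vertices: (76.31,73.90) → (83.07,47.26) → (66.46,25.37) → (38.98,24.70) → (21.33,45.77) → (26.80,72.70) → (51.26,85.22) → (76.31,73.90). Closed: final G1 returns to the first vertex.

**Shape 2** — `<rect>` rectangle, stroke `#008000` → engrave (S229, F3865). Machine vertices: (101.15,215.47) → (143.93,215.47) → (143.93,123.97) → (101.15,123.97) → (101.15,215.47). Closed: final G1 returns to the first vertex.

**Shape 3** — `<circle>` circle, stroke `#008000` → engrave (S229, F3865). Machine vertices: (265.86,70.78) → (264.48,75.02) → (260.88,77.64) → (256.42,77.64) → (252.82,75.02) → (251.44,70.78) → (252.82,66.54) → (256.42,63.92) → (260.88,63.92) → (264.48,66.54) → (265.86,70.78). Closed: final G1 returns to the first vertex.

**Shape 4** — `<polygon>` closed polygon, stroke `#008000` → engrave (S229, F3865). Machine vertices: (249.63,245.58) → (239.14,17.47) → (220.75,145.67) → (31.25,8.55) → (249.63,245.58). Closed: final G1 returns to the first vertex.

**Shape 5** — `<polygon>` rectangle, stroke `#008000` → engrave (S229, F3865). Machine vertices: (24.74,175.46) → (39.87,175.46) → (39.87,34.75) → (24.74,34.75) → (24.74,175.46). Closed: final G1 returns to the first vertex.

**Shape 6** — `<path>` regular polygon, stroke `#008000` → engrave (S229, F3865). Machine vertices: (154.73,69.11) → (214.43,119.53) → (264.85,59.83) → (205.15,9.41) → (154.73,69.11). Closed: final G1 returns to the first vertex.

G21
G90
G0 X76.31 Y73.90
M3 S229
G01 X83.07 Y47.26 F3865
G01 X66.46 Y25.37
G01 X38.98 Y24.70
G01 X21.33 Y45.77
G01 X26.80 Y72.70
G01 X51.26 Y85.22
G01 X76.31 Y73.90
G0 X101.15 Y215.47
M3 S229
G01 X143.93 Y215.47 F3865
G01 X143.93 Y123.97
G01 X101.15 Y123.97
G01 X101.15 Y215.47
G0 X265.86 Y70.78
M3 S229
G01 X264.48 Y75.02 F3865
G01 X260.88 Y77.64
G01 X256.42 Y77.64
G01 X252.82 Y75.02
G01 X251.44 Y70.78
G01 X252.82 Y66.54
G01 X256.42 Y63.92
G01 X260.88 Y63.92
G01 X264.48 Y66.54
G01 X265.86 Y70.78
G0 X249.63 Y245.58
M3 S229
G01 X239.14 Y17.47 F3865
G01 X220.75 Y145.67
G01 X31.25 Y8.55
G01 X249.63 Y245.58
G0 X24.74 Y175.46
M3 S229
G01 X39.87 Y175.46 F3865
G01 X39.87 Y34.75
G01 X24.74 Y34.75
G01 X24.74 Y175.46
G0 X154.73 Y69.11
M3 S229
G01 X214.43 Y119.53 F3865
G01 X264.85 Y59.83
G01 X205.15 Y9.41
G01 X154.73 Y69.11
M5
G0 X0.00 Y0.00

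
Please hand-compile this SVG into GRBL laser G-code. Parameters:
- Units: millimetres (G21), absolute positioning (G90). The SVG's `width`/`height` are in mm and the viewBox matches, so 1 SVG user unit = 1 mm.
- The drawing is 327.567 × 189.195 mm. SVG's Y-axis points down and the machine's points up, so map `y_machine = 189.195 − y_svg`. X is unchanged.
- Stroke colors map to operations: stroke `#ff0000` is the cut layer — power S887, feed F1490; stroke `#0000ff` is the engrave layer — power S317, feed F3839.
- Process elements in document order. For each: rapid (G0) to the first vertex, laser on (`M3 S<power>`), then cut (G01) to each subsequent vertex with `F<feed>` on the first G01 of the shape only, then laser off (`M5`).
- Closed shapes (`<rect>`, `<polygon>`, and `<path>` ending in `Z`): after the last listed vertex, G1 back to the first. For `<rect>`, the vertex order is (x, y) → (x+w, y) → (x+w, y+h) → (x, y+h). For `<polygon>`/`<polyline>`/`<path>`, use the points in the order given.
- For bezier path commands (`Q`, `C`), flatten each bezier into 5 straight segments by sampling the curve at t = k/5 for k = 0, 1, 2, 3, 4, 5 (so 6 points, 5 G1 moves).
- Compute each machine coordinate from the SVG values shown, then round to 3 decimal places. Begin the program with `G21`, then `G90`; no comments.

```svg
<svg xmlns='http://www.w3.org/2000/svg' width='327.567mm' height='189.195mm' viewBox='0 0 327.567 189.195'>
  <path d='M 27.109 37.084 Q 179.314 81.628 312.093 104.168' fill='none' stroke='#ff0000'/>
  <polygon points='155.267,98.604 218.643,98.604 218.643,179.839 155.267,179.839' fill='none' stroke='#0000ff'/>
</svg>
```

G21
G90
G0 X27.109 Y152.111
M3 S887
G01 X87.214 Y135.174 F1490
G01 X145.765 Y119.996
G01 X202.762 Y106.580
G01 X258.204 Y94.923
G01 X312.093 Y85.027
M5
G0 X155.267 Y90.591
M3 S317
G01 X218.643 Y90.591 F3839
G01 X218.643 Y9.356
G01 X155.267 Y9.356
G01 X155.267 Y90.591
M5

Since the viewBox matches the mm dimensions, user units are millimetres directly. The only transform is the Y-flip y_m = 189.195 − y_svg.

Shape 1 is a quadratic bezier drawn with `<path>`. Its stroke #ff0000 means cut at S887, F1490. After flipping Y the toolpath is (27.109,152.111) → (87.214,135.174) → (145.765,119.996) → (202.762,106.580) → (258.204,94.923) → (312.093,85.027).

Shape 2 is a rectangle drawn with `<polygon>`. Its stroke #0000ff means engrave at S317, F3839. After flipping Y the toolpath is (155.267,90.591) → (218.643,90.591) → (218.643,9.356) → (155.267,9.356) → (155.267,90.591), returning to the start.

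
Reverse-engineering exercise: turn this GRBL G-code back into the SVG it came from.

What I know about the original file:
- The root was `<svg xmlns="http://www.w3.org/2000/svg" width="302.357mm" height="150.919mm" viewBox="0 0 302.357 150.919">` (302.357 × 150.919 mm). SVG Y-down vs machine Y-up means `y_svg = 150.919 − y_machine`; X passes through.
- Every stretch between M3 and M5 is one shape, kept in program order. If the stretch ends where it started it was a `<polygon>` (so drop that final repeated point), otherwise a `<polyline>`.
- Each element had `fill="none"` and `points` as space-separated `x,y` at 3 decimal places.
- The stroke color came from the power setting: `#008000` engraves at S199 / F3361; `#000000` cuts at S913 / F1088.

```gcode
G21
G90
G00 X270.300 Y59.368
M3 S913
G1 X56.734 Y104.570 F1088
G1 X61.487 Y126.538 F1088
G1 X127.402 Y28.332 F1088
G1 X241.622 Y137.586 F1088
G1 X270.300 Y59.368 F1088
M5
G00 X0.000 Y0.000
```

Machine Y-up, SVG Y-down with viewBox height 150.919, so y_svg = 150.919 − y_machine; X carries over. Every run uses S913, so all elements get stroke `#000000` (cut).

Run 1: The run returns to its start, so emit a `<polygon>` with points (Y-flipped): 270.300,91.551 56.734,46.349 61.487,24.381 127.402,122.587 241.622,13.333.

<svg xmlns="http://www.w3.org/2000/svg" width="302.357mm" height="150.919mm" viewBox="0 0 302.357 150.919">
  <polygon points="270.300,91.551 56.734,46.349 61.487,24.381 127.402,122.587 241.622,13.333" fill="none" stroke="#000000"/>
</svg>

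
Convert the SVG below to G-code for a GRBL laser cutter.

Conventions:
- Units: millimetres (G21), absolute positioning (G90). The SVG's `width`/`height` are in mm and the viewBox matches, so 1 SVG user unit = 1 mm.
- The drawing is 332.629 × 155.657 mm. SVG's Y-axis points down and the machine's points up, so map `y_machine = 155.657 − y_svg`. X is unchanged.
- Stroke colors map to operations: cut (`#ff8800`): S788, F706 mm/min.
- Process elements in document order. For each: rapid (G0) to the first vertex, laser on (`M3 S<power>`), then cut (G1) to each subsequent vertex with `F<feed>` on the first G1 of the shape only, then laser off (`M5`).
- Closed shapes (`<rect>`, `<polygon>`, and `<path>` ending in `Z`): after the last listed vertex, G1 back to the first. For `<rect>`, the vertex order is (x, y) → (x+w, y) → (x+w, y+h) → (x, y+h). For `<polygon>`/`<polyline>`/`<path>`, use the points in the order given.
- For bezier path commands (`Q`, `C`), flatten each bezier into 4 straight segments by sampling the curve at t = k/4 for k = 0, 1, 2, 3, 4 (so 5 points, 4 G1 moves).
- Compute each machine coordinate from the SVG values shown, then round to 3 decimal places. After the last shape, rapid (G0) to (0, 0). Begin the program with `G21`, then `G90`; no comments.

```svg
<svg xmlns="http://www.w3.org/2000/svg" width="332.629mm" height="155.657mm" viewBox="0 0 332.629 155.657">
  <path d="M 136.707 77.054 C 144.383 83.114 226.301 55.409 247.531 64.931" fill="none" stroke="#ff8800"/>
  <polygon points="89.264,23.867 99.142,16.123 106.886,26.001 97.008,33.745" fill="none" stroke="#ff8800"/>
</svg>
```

G21
G90
G0 X136.707 Y78.603
M3 S788
G1 X154.276 Y79.280 F706
G1 X187.036 Y85.963
G1 X222.338 Y91.997
G1 X247.531 Y90.726
M5
G0 X89.264 Y131.790
M3 S788
G1 X99.142 Y139.534 F706
G1 X106.886 Y129.656
G1 X97.008 Y121.912
G1 X89.264 Y131.790
M5
G0 X0.000 Y0.000

1 u = 1 mm; y_m = 155.657 − y.

[1] `<path>` cubic bezier, #ff8800→cut S788 F706: (136.707,78.603) → (154.276,79.280) → (187.036,85.963) → (222.338,91.997) → (247.531,90.726)

[2] `<polygon>` regular polygon, #ff8800→cut S788 F706: (89.264,131.790) → (99.142,139.534) → (106.886,129.656) → (97.008,121.912) → (89.264,131.790) (closed)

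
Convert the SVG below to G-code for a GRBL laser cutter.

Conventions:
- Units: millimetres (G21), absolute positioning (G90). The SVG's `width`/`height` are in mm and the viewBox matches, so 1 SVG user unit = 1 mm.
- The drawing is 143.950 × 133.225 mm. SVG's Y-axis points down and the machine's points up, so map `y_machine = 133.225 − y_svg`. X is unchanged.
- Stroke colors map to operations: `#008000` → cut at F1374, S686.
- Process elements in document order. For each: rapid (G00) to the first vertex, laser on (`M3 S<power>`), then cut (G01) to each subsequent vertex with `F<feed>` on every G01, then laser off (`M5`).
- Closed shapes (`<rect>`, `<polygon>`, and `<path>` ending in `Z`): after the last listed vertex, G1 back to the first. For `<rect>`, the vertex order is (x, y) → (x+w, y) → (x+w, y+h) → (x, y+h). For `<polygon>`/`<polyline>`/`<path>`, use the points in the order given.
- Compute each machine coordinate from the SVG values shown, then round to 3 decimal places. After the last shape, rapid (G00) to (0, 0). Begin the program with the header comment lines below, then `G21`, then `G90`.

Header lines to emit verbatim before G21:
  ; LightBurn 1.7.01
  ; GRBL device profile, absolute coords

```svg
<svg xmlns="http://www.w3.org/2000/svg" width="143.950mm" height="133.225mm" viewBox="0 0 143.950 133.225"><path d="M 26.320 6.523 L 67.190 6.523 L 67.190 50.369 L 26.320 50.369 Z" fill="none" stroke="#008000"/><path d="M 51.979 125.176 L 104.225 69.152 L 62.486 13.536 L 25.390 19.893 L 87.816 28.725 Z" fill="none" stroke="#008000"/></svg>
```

viewBox `0 0 143.950 133.225` with mm width/height → 1 unit = 1 mm. Flip: y_m = 133.225 − y_svg.

**Shape 1** — `<path>` rectangle, stroke `#008000` → cut (S686, F1374). Machine vertices: (26.320,126.702) → (67.190,126.702) → (67.190,82.856) → (26.320,82.856) → (26.320,126.702). Closed: final G1 returns to the first vertex.

**Shape 2** — `<path>` closed polygon, stroke `#008000` → cut (S686, F1374). Machine vertices: (51.979,8.049) → (104.225,64.073) → (62.486,119.689) → (25.390,113.332) → (87.816,104.500) → (51.979,8.049). Closed: final G1 returns to the first vertex.

; LightBurn 1.7.01
; GRBL device profile, absolute coords
G21
G90
G00 X26.320 Y126.702
M3 S686
G01 X67.190 Y126.702 F1374
G01 X67.190 Y82.856 F1374
G01 X26.320 Y82.856 F1374
G01 X26.320 Y126.702 F1374
M5
G00 X51.979 Y8.049
M3 S686
G01 X104.225 Y64.073 F1374
G01 X62.486 Y119.689 F1374
G01 X25.390 Y113.332 F1374
G01 X87.816 Y104.500 F1374
G01 X51.979 Y8.049 F1374
M5
G00 X0.000 Y0.000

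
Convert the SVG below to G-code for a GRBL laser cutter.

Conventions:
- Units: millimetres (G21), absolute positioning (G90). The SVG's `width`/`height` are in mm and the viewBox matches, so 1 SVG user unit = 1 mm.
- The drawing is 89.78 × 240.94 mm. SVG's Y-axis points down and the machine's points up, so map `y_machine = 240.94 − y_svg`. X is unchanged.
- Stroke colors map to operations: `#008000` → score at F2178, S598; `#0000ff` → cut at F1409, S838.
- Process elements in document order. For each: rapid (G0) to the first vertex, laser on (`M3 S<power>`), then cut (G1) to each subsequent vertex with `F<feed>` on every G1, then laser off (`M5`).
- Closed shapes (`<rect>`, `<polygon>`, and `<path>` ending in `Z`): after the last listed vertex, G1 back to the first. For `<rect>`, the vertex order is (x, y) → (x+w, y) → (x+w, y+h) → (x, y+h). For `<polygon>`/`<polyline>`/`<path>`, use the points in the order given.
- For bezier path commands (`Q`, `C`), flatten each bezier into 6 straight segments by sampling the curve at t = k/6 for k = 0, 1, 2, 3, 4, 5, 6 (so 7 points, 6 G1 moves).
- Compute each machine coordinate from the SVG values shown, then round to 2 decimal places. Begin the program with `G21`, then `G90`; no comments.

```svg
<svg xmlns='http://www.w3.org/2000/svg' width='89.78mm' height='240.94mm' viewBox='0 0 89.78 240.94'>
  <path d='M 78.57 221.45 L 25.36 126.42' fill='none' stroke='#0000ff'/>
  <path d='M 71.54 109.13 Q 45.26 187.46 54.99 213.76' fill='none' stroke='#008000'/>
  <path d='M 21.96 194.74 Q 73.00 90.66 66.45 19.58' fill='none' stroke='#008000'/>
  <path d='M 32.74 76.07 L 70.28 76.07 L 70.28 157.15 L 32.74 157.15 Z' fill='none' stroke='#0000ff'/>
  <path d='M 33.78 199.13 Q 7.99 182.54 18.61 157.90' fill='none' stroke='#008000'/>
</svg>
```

Since the viewBox matches the mm dimensions, user units are millimetres directly. The only transform is the Y-flip y_m = 240.94 − y_svg.

Shape 1 is a line segment drawn with `<path>`. Its stroke #0000ff means cut at S838, F1409. After flipping Y the toolpath is (78.57,19.49) → (25.36,114.52).

Shape 2 is a quadratic bezier drawn with `<path>`. Its stroke #008000 means score at S598, F2178. After flipping Y the toolpath is (71.54,131.81) → (63.78,107.15) → (58.02,85.37) → (54.26,66.49) → (52.50,50.49) → (52.75,37.39) → (54.99,27.18).

Shape 3 is a quadratic bezier drawn with `<path>`. Its stroke #008000 means score at S598, F2178. After flipping Y the toolpath is (21.96,46.20) → (37.37,79.98) → (49.59,111.92) → (58.60,142.03) → (64.42,170.31) → (67.03,196.75) → (66.45,221.36).

Shape 4 is a rectangle drawn with `<path>`. Its stroke #0000ff means cut at S838, F1409. After flipping Y the toolpath is (32.74,164.87) → (70.28,164.87) → (70.28,83.79) → (32.74,83.79) → (32.74,164.87), returning to the start.

Shape 5 is a quadratic bezier drawn with `<path>`. Its stroke #008000 means score at S598, F2178. After flipping Y the toolpath is (33.78,41.81) → (26.19,47.56) → (20.63,53.76) → (17.09,60.41) → (15.58,67.51) → (16.08,75.05) → (18.61,83.04).

G21
G90
G0 X78.57 Y19.49
M3 S838
G1 X25.36 Y114.52 F1409
M5
G0 X71.54 Y131.81
M3 S598
G1 X63.78 Y107.15 F2178
G1 X58.02 Y85.37 F2178
G1 X54.26 Y66.49 F2178
G1 X52.50 Y50.49 F2178
G1 X52.75 Y37.39 F2178
G1 X54.99 Y27.18 F2178
M5
G0 X21.96 Y46.20
M3 S598
G1 X37.37 Y79.98 F2178
G1 X49.59 Y111.92 F2178
G1 X58.60 Y142.03 F2178
G1 X64.42 Y170.31 F2178
G1 X67.03 Y196.75 F2178
G1 X66.45 Y221.36 F2178
M5
G0 X32.74 Y164.87
M3 S838
G1 X70.28 Y164.87 F1409
G1 X70.28 Y83.79 F1409
G1 X32.74 Y83.79 F1409
G1 X32.74 Y164.87 F1409
M5
G0 X33.78 Y41.81
M3 S598
G1 X26.19 Y47.56 F2178
G1 X20.63 Y53.76 F2178
G1 X17.09 Y60.41 F2178
G1 X15.58 Y67.51 F2178
G1 X16.08 Y75.05 F2178
G1 X18.61 Y83.04 F2178
M5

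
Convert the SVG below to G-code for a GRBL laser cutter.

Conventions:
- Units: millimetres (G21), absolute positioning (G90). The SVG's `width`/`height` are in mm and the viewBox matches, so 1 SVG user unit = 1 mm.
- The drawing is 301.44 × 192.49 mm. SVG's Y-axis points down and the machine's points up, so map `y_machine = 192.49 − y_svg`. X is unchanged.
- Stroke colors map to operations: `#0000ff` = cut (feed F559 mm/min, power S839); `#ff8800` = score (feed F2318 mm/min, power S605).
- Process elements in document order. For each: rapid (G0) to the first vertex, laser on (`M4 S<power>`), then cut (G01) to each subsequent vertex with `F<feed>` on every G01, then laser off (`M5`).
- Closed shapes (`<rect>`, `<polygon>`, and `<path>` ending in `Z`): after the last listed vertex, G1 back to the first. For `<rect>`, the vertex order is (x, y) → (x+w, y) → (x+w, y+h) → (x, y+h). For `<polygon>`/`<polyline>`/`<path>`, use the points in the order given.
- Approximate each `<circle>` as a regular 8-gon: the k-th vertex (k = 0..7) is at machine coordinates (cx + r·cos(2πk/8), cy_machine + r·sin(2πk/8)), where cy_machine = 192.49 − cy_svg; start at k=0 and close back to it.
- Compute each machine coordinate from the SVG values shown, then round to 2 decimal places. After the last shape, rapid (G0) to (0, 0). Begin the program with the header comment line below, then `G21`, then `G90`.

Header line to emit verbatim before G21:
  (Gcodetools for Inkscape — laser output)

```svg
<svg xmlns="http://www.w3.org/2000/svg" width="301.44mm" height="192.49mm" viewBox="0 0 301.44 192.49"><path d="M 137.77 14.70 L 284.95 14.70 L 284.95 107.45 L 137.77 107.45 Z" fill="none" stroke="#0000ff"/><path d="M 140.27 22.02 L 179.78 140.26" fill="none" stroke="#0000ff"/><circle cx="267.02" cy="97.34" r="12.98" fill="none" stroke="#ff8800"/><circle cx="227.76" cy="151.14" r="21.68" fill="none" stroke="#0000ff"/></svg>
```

(Gcodetools for Inkscape — laser output)
G21
G90
G0 X137.77 Y177.79
M4 S839
G01 X284.95 Y177.79 F559
G01 X284.95 Y85.04 F559
G01 X137.77 Y85.04 F559
G01 X137.77 Y177.79 F559
M5
G0 X140.27 Y170.47
M4 S839
G01 X179.78 Y52.23 F559
M5
G0 X280.00 Y95.15
M4 S605
G01 X276.20 Y104.33 F2318
G01 X267.02 Y108.13 F2318
G01 X257.84 Y104.33 F2318
G01 X254.04 Y95.15 F2318
G01 X257.84 Y85.97 F2318
G01 X267.02 Y82.17 F2318
G01 X276.20 Y85.97 F2318
G01 X280.00 Y95.15 F2318
M5
G0 X249.44 Y41.35
M4 S839
G01 X243.09 Y56.68 F559
G01 X227.76 Y63.03 F559
G01 X212.43 Y56.68 F559
G01 X206.08 Y41.35 F559
G01 X212.43 Y26.02 F559
G01 X227.76 Y19.67 F559
G01 X243.09 Y26.02 F559
G01 X249.44 Y41.35 F559
M5
G0 X0.00 Y0.00

1 u = 1 mm; y_m = 192.49 − y.

[1] `<path>` rectangle, #0000ff→cut S839 F559: (137.77,177.79) → (284.95,177.79) → (284.95,85.04) → (137.77,85.04) → (137.77,177.79) (closed)

[2] `<path>` line segment, #0000ff→cut S839 F559: (140.27,170.47) → (179.78,52.23)

[3] `<circle>` circle, #ff8800→score S605 F2318: (280.00,95.15) → (276.20,104.33) → (267.02,108.13) → (257.84,104.33) → (254.04,95.15) → (257.84,85.97) → (267.02,82.17) → (276.20,85.97) → (280.00,95.15) (closed)

[4] `<circle>` circle, #0000ff→cut S839 F559: (249.44,41.35) → (243.09,56.68) → (227.76,63.03) → (212.43,56.68) → (206.08,41.35) → (212.43,26.02) → (227.76,19.67) → (243.09,26.02) → (249.44,41.35) (closed)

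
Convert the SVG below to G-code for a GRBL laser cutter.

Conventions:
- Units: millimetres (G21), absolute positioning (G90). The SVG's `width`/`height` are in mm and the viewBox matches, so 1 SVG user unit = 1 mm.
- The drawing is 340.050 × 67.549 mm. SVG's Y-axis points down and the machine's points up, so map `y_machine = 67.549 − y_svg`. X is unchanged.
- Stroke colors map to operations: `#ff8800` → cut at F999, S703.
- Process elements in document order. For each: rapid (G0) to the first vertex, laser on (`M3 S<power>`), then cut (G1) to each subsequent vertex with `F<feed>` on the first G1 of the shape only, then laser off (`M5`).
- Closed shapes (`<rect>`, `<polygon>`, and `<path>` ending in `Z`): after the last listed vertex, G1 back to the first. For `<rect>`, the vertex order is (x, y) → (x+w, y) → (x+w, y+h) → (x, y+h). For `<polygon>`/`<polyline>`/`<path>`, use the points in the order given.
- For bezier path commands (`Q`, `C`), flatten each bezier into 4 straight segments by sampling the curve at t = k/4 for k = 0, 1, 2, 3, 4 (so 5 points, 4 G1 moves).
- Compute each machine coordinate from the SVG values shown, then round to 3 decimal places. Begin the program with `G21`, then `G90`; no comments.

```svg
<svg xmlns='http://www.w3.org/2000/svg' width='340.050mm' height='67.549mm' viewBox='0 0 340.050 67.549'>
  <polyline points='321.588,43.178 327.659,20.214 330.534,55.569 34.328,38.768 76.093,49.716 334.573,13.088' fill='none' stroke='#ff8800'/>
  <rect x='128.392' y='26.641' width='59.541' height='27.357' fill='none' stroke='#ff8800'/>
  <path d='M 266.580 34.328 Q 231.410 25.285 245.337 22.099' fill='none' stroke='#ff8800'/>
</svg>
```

G21
G90
G0 X321.588 Y24.371
M3 S703
G1 X327.659 Y47.335 F999
G1 X330.534 Y11.980
G1 X34.328 Y28.781
G1 X76.093 Y17.833
G1 X334.573 Y54.461
M5
G0 X128.392 Y40.908
M3 S703
G1 X187.933 Y40.908 F999
G1 X187.933 Y13.551
G1 X128.392 Y13.551
G1 X128.392 Y40.908
M5
G0 X266.580 Y33.221
M3 S703
G1 X252.064 Y37.376 F999
G1 X243.684 Y40.800
G1 X241.442 Y43.491
G1 X245.337 Y45.450
M5

viewBox `0 0 340.050 67.549` with mm width/height → 1 unit = 1 mm. Flip: y_m = 67.549 − y_svg.

**Shape 1** — `<polyline>` open polyline, stroke `#ff8800` → cut (S703, F999). Machine vertices: (321.588,24.371) → (327.659,47.335) → (330.534,11.980) → (34.328,28.781) → (76.093,17.833) → (334.573,54.461). Open path.

**Shape 2** — `<rect>` rectangle, stroke `#ff8800` → cut (S703, F999). Machine vertices: (128.392,40.908) → (187.933,40.908) → (187.933,13.551) → (128.392,13.551) → (128.392,40.908). Closed: final G1 returns to the first vertex.

**Shape 3** — `<path>` quadratic bezier, stroke `#ff8800` → cut (S703, F999). Control points (SVG): P0=(266.580,34.328), P1=(231.410,25.285), P2=(245.337,22.099); sampled at t=k/4. Machine vertices: (266.580,33.221) → (252.064,37.376) → (243.684,40.800) → (241.442,43.491) → (245.337,45.450). Open path.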